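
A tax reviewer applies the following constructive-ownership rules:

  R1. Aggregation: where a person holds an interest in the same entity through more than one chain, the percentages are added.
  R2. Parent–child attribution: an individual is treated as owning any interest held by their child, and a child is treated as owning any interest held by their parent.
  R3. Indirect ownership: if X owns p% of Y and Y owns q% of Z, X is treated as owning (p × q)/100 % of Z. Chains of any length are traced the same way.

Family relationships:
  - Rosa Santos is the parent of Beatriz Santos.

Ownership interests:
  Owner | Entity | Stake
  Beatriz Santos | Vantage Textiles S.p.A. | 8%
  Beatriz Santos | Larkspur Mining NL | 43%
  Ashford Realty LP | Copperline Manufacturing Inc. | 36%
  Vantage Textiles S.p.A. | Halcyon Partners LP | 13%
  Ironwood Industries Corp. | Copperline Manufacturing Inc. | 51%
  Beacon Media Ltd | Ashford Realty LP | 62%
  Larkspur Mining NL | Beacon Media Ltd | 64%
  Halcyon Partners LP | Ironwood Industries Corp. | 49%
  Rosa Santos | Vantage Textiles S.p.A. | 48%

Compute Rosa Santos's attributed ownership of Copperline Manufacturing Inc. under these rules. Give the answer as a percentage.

7.961736%

By parent–child attribution (R2), Rosa Santos is treated as also owning Beatriz Santos's interest in Vantage Textiles S.p.A, giving 48% + 8% = 56%.
By parent–child attribution (R2), Rosa Santos is treated as owning Beatriz Santos's 43% interest in Larkspur Mining NL.
Chain via Vantage Textiles S.p.A. → Halcyon Partners LP → Ironwood Industries Corp. (R3): 56% × 13% × 49% × 51% = 1.819272% of Copperline Manufacturing Inc.
Chain via Larkspur Mining NL → Beacon Media Ltd → Ashford Realty LP (R3): 43% × 64% × 62% × 36% = 6.142464% of Copperline Manufacturing Inc.
Aggregating (R1): 1.819272% + 6.142464% = 7.961736%.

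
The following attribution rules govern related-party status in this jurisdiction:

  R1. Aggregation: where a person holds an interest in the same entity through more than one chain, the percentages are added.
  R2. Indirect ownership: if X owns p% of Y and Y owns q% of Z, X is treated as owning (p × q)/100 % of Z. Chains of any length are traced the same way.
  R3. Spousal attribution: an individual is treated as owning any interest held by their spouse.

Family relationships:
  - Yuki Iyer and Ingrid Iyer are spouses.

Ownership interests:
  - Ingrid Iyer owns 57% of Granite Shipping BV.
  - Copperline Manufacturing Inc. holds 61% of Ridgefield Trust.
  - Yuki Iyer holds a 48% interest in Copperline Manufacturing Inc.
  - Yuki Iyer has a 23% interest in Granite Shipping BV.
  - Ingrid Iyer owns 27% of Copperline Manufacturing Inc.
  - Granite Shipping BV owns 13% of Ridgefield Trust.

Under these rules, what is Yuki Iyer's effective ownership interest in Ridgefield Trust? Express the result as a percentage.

56.15%

By spousal attribution (R3), Yuki Iyer is treated as also owning Ingrid Iyer's interest in Granite Shipping BV, giving 23% + 57% = 80%.
By spousal attribution (R3), Yuki Iyer is treated as also owning Ingrid Iyer's interest in Copperline Manufacturing Inc, giving 48% + 27% = 75%.
Chain via Granite Shipping BV (R2): 80% × 13% = 10.4% of Ridgefield Trust.
Chain via Copperline Manufacturing Inc. (R2): 75% × 61% = 45.75% of Ridgefield Trust.
Aggregating (R1): 10.4% + 45.75% = 56.15%.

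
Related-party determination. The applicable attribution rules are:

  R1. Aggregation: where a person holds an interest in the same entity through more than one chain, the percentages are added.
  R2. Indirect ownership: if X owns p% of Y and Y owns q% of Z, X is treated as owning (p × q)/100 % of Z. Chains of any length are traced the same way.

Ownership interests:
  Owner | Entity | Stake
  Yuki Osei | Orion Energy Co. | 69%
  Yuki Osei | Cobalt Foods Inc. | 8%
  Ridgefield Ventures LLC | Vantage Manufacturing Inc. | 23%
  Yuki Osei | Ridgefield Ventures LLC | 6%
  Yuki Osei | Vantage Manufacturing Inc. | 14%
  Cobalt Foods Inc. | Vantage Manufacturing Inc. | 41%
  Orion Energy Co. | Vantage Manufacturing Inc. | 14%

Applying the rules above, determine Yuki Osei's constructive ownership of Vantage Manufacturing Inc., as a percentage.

Chain via Orion Energy Co. (R2): 69% × 14% = 9.66% of Vantage Manufacturing Inc.
Chain via Cobalt Foods Inc. (R2): 8% × 41% = 3.28% of Vantage Manufacturing Inc.
Chain via Ridgefield Ventures LLC (R2): 6% × 23% = 1.38% of Vantage Manufacturing Inc.
Direct interest in Vantage Manufacturing Inc: 14%.
Aggregating (R1): 9.66% + 3.28% + 1.38% + 14% = 28.32%.

28.32%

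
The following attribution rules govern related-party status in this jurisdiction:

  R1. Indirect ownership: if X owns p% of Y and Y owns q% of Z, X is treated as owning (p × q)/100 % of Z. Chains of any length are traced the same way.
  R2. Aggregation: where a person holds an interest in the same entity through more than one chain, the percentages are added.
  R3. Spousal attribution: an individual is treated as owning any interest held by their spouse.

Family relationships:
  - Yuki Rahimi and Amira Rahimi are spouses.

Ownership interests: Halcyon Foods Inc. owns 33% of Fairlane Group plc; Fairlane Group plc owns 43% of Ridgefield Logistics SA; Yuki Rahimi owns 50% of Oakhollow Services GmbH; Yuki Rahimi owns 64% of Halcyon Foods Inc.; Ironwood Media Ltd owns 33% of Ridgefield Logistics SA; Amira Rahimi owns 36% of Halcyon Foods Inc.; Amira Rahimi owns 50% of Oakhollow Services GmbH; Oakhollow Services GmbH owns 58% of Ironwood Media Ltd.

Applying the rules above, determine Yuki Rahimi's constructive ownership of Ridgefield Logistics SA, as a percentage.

By spousal attribution (R3), Yuki Rahimi is treated as also owning Amira Rahimi's interest in Halcyon Foods Inc, giving 64% + 36% = 100%.
By spousal attribution (R3), Yuki Rahimi is treated as also owning Amira Rahimi's interest in Oakhollow Services GmbH, giving 50% + 50% = 100%.
Chain via Halcyon Foods Inc. → Fairlane Group plc (R1): 100% × 33% × 43% = 14.19% of Ridgefield Logistics SA.
Chain via Oakhollow Services GmbH → Ironwood Media Ltd (R1): 100% × 58% × 33% = 19.14% of Ridgefield Logistics SA.
Aggregating (R2): 14.19% + 19.14% = 33.33%.

33.33%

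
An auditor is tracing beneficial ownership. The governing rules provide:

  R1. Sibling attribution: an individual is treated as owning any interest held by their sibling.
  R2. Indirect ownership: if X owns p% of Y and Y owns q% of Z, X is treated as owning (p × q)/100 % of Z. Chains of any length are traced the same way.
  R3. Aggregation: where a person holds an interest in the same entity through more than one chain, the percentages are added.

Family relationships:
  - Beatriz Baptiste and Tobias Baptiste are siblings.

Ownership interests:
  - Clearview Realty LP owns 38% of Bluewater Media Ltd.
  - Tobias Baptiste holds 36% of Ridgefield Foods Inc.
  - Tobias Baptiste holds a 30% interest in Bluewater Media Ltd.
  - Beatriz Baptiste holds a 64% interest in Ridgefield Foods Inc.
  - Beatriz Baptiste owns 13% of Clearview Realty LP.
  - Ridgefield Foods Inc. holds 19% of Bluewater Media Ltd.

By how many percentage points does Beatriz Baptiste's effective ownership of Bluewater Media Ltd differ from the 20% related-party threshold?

By sibling attribution (R1), Beatriz Baptiste is treated as also owning Tobias Baptiste's interest in Ridgefield Foods Inc, giving 64% + 36% = 100%.
By sibling attribution (R1), Beatriz Baptiste is treated as owning Tobias Baptiste's 30% interest in Bluewater Media Ltd.
Chain via Ridgefield Foods Inc. (R2): 100% × 19% = 19% of Bluewater Media Ltd.
Chain via Clearview Realty LP (R2): 13% × 38% = 4.94% of Bluewater Media Ltd.
Direct interest in Bluewater Media Ltd: 30%.
Aggregating (R3): 19% + 4.94% + 30% = 53.94%.
53.94% exceeds the 20% threshold by 33.94 percentage points.

33.94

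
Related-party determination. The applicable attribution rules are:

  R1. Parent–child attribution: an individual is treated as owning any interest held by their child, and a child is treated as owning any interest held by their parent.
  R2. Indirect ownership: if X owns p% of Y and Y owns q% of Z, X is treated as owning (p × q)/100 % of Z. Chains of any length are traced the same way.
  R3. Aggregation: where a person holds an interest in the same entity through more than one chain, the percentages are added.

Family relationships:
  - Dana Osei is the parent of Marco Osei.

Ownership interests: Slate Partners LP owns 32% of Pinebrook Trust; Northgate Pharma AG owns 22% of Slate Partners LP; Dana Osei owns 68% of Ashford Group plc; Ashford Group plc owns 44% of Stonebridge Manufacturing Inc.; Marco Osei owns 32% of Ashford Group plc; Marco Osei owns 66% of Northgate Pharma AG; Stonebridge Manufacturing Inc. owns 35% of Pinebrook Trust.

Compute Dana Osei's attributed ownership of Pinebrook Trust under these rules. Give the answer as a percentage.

By parent–child attribution (R1), Dana Osei is treated as also owning Marco Osei's interest in Ashford Group plc, giving 68% + 32% = 100%.
By parent–child attribution (R1), Dana Osei is treated as owning Marco Osei's 66% interest in Northgate Pharma AG.
Chain via Ashford Group plc → Stonebridge Manufacturing Inc. (R2): 100% × 44% × 35% = 15.4% of Pinebrook Trust.
Chain via Northgate Pharma AG → Slate Partners LP (R2): 66% × 22% × 32% = 4.6464% of Pinebrook Trust.
Aggregating (R3): 15.4% + 4.6464% = 20.0464%.

20.0464%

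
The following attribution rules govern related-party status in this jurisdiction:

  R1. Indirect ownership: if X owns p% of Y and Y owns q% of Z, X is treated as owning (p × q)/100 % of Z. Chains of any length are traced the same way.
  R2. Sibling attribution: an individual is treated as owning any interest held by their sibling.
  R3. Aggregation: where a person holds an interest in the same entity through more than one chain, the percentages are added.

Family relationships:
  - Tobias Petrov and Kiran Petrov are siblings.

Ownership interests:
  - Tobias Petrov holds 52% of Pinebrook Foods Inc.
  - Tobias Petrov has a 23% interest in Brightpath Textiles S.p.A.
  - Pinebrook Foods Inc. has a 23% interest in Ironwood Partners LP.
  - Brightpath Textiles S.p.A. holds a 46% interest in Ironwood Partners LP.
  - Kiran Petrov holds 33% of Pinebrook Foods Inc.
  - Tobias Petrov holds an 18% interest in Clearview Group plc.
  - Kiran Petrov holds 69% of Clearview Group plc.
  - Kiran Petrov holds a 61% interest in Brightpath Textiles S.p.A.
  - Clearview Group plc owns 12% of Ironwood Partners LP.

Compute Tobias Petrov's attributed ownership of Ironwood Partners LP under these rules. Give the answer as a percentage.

By sibling attribution (R2), Tobias Petrov is treated as also owning Kiran Petrov's interest in Pinebrook Foods Inc, giving 52% + 33% = 85%.
By sibling attribution (R2), Tobias Petrov is treated as also owning Kiran Petrov's interest in Clearview Group plc, giving 18% + 69% = 87%.
By sibling attribution (R2), Tobias Petrov is treated as also owning Kiran Petrov's interest in Brightpath Textiles S.p.A, giving 23% + 61% = 84%.
Chain via Pinebrook Foods Inc. (R1): 85% × 23% = 19.55% of Ironwood Partners LP.
Chain via Clearview Group plc (R1): 87% × 12% = 10.44% of Ironwood Partners LP.
Chain via Brightpath Textiles S.p.A. (R1): 84% × 46% = 38.64% of Ironwood Partners LP.
Aggregating (R3): 19.55% + 10.44% + 38.64% = 68.63%.

68.63%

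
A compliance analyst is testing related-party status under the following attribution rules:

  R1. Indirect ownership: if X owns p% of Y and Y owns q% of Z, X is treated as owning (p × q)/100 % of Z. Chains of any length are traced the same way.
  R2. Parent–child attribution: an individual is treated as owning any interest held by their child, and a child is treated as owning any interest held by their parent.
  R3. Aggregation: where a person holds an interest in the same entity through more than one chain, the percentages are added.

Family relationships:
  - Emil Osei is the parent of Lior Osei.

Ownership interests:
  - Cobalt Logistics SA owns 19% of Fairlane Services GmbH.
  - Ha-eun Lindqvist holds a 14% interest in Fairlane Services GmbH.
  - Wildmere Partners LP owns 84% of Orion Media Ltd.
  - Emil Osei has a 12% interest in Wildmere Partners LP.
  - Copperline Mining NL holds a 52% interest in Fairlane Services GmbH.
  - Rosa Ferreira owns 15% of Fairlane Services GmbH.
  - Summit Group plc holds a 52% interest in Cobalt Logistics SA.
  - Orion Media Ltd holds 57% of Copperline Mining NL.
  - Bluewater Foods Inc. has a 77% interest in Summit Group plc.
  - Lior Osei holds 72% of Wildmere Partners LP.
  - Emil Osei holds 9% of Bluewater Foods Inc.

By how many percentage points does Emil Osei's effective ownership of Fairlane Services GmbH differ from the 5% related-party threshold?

By parent–child attribution (R2), Emil Osei is treated as also owning Lior Osei's interest in Wildmere Partners LP, giving 12% + 72% = 84%.
Chain via Bluewater Foods Inc. → Summit Group plc → Cobalt Logistics SA (R1): 9% × 77% × 52% × 19% = 0.684684% of Fairlane Services GmbH.
Chain via Wildmere Partners LP → Orion Media Ltd → Copperline Mining NL (R1): 84% × 84% × 57% × 52% = 20.913984% of Fairlane Services GmbH.
Aggregating (R3): 0.684684% + 20.913984% = 21.598668%.
21.598668% exceeds the 5% threshold by 16.598668 percentage points.

16.598668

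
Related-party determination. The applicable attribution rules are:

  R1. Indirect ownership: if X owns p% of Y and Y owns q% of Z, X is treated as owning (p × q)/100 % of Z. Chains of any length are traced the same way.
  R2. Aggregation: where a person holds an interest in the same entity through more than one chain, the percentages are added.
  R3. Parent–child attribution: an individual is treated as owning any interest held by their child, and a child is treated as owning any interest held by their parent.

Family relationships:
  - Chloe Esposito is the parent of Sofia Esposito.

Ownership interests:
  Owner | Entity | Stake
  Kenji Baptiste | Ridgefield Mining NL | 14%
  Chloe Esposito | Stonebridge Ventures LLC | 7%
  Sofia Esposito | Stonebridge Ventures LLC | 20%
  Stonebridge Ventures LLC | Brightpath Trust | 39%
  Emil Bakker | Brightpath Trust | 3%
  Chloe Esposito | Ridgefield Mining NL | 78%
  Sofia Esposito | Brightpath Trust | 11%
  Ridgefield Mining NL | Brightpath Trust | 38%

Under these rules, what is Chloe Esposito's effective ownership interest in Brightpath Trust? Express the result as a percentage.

By parent–child attribution (R3), Chloe Esposito is treated as also owning Sofia Esposito's interest in Stonebridge Ventures LLC, giving 7% + 20% = 27%.
By parent–child attribution (R3), Chloe Esposito is treated as owning Sofia Esposito's 11% interest in Brightpath Trust.
Chain via Stonebridge Ventures LLC (R1): 27% × 39% = 10.53% of Brightpath Trust.
Chain via Ridgefield Mining NL (R1): 78% × 38% = 29.64% of Brightpath Trust.
Direct interest in Brightpath Trust: 11%.
Aggregating (R2): 10.53% + 29.64% + 11% = 51.17%.

51.17%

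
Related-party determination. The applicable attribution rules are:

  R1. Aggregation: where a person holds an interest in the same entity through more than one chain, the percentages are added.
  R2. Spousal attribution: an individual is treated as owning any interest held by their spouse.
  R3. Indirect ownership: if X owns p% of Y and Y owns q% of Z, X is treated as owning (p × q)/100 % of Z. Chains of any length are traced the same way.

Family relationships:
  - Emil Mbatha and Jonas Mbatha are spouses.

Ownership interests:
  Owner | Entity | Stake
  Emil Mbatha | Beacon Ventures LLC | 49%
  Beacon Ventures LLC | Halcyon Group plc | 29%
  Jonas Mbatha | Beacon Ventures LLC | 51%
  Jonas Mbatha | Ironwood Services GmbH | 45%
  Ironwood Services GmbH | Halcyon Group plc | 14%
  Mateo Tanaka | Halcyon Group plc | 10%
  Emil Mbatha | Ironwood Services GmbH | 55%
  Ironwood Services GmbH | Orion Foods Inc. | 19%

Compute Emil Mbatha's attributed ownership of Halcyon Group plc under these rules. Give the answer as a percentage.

43%

By spousal attribution (R2), Emil Mbatha is treated as also owning Jonas Mbatha's interest in Ironwood Services GmbH, giving 55% + 45% = 100%.
By spousal attribution (R2), Emil Mbatha is treated as also owning Jonas Mbatha's interest in Beacon Ventures LLC, giving 49% + 51% = 100%.
Chain via Ironwood Services GmbH (R3): 100% × 14% = 14% of Halcyon Group plc.
Chain via Beacon Ventures LLC (R3): 100% × 29% = 29% of Halcyon Group plc.
Aggregating (R1): 14% + 29% = 43%.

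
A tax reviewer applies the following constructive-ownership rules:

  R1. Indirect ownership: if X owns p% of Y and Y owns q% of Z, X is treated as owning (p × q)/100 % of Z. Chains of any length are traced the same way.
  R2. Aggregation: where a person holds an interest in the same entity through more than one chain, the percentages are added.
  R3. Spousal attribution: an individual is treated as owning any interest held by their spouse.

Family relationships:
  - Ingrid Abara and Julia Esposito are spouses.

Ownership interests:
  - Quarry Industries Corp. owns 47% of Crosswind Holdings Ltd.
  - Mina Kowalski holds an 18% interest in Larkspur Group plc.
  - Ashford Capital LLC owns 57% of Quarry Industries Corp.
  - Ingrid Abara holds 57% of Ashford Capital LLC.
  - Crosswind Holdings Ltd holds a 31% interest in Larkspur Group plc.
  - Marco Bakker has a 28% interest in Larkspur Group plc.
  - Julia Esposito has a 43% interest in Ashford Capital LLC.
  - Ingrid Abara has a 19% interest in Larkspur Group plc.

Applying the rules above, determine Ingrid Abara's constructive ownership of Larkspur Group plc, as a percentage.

27.3049%

By spousal attribution (R3), Ingrid Abara is treated as also owning Julia Esposito's interest in Ashford Capital LLC, giving 57% + 43% = 100%.
Chain via Ashford Capital LLC → Quarry Industries Corp. → Crosswind Holdings Ltd (R1): 100% × 57% × 47% × 31% = 8.3049% of Larkspur Group plc.
Direct interest in Larkspur Group plc: 19%.
Aggregating (R2): 8.3049% + 19% = 27.3049%.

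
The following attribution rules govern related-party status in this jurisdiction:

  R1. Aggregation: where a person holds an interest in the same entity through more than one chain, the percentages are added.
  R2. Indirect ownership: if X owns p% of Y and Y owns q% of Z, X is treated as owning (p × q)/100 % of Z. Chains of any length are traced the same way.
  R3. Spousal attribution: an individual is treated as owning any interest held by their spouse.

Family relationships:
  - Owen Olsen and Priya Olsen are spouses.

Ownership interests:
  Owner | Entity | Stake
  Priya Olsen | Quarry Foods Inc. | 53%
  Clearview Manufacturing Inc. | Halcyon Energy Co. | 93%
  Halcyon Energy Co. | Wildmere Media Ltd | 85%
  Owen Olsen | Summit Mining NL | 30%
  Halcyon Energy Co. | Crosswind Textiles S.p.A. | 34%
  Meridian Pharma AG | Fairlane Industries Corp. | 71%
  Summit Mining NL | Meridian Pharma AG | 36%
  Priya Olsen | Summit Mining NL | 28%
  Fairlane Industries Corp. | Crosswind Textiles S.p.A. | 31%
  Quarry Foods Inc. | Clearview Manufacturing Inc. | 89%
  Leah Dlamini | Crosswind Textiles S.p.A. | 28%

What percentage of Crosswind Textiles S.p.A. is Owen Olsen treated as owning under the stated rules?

19.510842%

By spousal attribution (R3), Owen Olsen is treated as also owning Priya Olsen's interest in Summit Mining NL, giving 30% + 28% = 58%.
By spousal attribution (R3), Owen Olsen is treated as owning Priya Olsen's 53% interest in Quarry Foods Inc.
Chain via Summit Mining NL → Meridian Pharma AG → Fairlane Industries Corp. (R2): 58% × 36% × 71% × 31% = 4.595688% of Crosswind Textiles S.p.A.
Chain via Quarry Foods Inc. → Clearview Manufacturing Inc. → Halcyon Energy Co. (R2): 53% × 89% × 93% × 34% = 14.915154% of Crosswind Textiles S.p.A.
Aggregating (R1): 4.595688% + 14.915154% = 19.510842%.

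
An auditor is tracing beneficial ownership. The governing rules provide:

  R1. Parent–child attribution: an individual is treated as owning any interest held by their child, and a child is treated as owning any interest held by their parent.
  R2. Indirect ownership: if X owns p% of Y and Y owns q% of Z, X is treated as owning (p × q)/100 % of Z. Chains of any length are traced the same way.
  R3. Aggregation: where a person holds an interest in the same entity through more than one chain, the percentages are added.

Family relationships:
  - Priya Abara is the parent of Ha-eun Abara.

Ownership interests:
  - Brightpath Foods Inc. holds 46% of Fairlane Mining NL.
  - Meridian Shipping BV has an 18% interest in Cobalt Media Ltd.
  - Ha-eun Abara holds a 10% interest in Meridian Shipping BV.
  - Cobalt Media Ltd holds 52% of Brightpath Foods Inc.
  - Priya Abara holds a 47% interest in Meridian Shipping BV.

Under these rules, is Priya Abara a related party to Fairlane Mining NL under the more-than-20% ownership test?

By parent–child attribution (R1), Priya Abara is treated as also owning Ha-eun Abara's interest in Meridian Shipping BV, giving 47% + 10% = 57%.
Chain via Meridian Shipping BV → Cobalt Media Ltd → Brightpath Foods Inc. (R2): 57% × 18% × 52% × 46% = 2.454192% of Fairlane Mining NL.
2.454192% does not exceed the 20% threshold, so Priya is not a related party to Fairlane Mining NL.

No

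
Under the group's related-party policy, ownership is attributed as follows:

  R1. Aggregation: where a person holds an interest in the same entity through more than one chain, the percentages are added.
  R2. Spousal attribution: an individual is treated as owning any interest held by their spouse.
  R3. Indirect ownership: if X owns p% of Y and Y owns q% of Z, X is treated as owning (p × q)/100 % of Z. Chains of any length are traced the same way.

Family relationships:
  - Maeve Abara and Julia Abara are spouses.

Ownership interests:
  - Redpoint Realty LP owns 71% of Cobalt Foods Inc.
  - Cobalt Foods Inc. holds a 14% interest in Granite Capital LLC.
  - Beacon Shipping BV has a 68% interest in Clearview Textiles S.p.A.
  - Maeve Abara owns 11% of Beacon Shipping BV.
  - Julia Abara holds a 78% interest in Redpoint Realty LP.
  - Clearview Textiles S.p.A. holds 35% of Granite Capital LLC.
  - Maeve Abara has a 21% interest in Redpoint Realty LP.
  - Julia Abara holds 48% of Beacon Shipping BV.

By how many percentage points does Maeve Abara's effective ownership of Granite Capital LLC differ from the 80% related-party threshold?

By spousal attribution (R2), Maeve Abara is treated as also owning Julia Abara's interest in Redpoint Realty LP, giving 21% + 78% = 99%.
By spousal attribution (R2), Maeve Abara is treated as also owning Julia Abara's interest in Beacon Shipping BV, giving 11% + 48% = 59%.
Chain via Redpoint Realty LP → Cobalt Foods Inc. (R3): 99% × 71% × 14% = 9.8406% of Granite Capital LLC.
Chain via Beacon Shipping BV → Clearview Textiles S.p.A. (R3): 59% × 68% × 35% = 14.042% of Granite Capital LLC.
Aggregating (R1): 9.8406% + 14.042% = 23.8826%.
23.8826% falls short of the 80% threshold by 56.1174 percentage points.

56.1174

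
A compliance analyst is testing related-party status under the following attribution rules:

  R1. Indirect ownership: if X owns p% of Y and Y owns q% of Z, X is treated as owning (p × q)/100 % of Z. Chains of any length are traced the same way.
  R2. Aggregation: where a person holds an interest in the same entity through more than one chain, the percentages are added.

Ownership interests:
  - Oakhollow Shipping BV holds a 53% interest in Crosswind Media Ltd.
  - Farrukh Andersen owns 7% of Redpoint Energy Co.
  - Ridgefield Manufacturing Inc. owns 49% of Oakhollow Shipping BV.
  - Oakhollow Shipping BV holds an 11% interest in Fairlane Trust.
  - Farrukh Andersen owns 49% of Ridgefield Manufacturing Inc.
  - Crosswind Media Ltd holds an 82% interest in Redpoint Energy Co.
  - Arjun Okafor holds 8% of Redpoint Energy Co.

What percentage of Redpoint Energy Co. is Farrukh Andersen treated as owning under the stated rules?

Chain via Ridgefield Manufacturing Inc. → Oakhollow Shipping BV → Crosswind Media Ltd (R1): 49% × 49% × 53% × 82% = 10.434746% of Redpoint Energy Co.
Direct interest in Redpoint Energy Co: 7%.
Aggregating (R2): 10.434746% + 7% = 17.434746%.

17.434746%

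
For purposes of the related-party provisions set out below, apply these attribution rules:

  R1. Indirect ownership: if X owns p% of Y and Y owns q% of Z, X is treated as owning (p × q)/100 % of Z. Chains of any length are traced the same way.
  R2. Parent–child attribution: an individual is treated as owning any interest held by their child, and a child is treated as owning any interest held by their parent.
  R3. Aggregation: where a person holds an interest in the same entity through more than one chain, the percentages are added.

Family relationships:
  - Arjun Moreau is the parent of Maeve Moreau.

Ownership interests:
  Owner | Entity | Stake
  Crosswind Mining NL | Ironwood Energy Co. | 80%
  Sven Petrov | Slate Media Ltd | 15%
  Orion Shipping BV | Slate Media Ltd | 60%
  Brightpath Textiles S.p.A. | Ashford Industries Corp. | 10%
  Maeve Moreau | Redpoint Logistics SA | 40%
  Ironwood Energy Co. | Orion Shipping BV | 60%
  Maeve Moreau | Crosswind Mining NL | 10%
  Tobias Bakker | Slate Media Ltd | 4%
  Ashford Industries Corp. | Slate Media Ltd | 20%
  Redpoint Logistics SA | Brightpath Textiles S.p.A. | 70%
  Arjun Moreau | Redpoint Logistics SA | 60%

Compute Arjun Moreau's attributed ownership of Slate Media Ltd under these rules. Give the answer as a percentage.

By parent–child attribution (R2), Arjun Moreau is treated as also owning Maeve Moreau's interest in Redpoint Logistics SA, giving 60% + 40% = 100%.
By parent–child attribution (R2), Arjun Moreau is treated as owning Maeve Moreau's 10% interest in Crosswind Mining NL.
Chain via Redpoint Logistics SA → Brightpath Textiles S.p.A. → Ashford Industries Corp. (R1): 100% × 70% × 10% × 20% = 1.4% of Slate Media Ltd.
Chain via Crosswind Mining NL → Ironwood Energy Co. → Orion Shipping BV (R1): 10% × 80% × 60% × 60% = 2.88% of Slate Media Ltd.
Aggregating (R3): 1.4% + 2.88% = 4.28%.

4.28%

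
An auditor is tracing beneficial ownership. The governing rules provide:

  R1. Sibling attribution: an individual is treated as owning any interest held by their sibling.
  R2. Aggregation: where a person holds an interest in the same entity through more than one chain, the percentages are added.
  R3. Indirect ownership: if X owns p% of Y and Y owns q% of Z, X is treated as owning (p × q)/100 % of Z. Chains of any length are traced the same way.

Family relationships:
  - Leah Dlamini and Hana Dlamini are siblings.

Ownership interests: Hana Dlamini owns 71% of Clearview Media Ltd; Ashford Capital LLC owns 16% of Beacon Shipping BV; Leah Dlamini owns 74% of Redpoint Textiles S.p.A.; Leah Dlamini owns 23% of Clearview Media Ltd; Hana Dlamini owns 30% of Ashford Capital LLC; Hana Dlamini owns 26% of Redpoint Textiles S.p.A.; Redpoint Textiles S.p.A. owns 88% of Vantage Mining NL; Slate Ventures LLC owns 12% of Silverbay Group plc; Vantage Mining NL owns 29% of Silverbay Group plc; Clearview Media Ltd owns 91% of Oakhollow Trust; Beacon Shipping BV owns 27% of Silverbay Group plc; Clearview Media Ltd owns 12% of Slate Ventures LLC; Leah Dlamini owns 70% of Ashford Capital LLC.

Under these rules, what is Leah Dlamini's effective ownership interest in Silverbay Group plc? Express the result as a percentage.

By sibling attribution (R1), Leah Dlamini is treated as also owning Hana Dlamini's interest in Ashford Capital LLC, giving 70% + 30% = 100%.
By sibling attribution (R1), Leah Dlamini is treated as also owning Hana Dlamini's interest in Clearview Media Ltd, giving 23% + 71% = 94%.
By sibling attribution (R1), Leah Dlamini is treated as also owning Hana Dlamini's interest in Redpoint Textiles S.p.A, giving 74% + 26% = 100%.
Chain via Ashford Capital LLC → Beacon Shipping BV (R3): 100% × 16% × 27% = 4.32% of Silverbay Group plc.
Chain via Clearview Media Ltd → Slate Ventures LLC (R3): 94% × 12% × 12% = 1.3536% of Silverbay Group plc.
Chain via Redpoint Textiles S.p.A. → Vantage Mining NL (R3): 100% × 88% × 29% = 25.52% of Silverbay Group plc.
Aggregating (R2): 4.32% + 1.3536% + 25.52% = 31.1936%.

31.1936%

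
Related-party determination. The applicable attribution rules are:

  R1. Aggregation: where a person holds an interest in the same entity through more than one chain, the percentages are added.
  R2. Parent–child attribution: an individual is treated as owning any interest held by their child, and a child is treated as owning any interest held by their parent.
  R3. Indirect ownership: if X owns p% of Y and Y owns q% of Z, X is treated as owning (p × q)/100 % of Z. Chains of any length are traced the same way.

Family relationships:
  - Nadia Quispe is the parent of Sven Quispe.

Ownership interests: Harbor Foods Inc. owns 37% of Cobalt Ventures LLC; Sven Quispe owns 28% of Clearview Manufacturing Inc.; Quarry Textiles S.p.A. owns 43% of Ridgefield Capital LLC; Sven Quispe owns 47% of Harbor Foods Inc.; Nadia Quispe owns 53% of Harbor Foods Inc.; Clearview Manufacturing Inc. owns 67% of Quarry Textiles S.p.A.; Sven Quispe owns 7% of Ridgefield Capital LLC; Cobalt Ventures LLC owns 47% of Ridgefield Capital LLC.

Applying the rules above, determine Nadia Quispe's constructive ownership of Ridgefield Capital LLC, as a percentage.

32.4568%

By parent–child attribution (R2), Nadia Quispe is treated as also owning Sven Quispe's interest in Harbor Foods Inc, giving 53% + 47% = 100%.
By parent–child attribution (R2), Nadia Quispe is treated as owning Sven Quispe's 28% interest in Clearview Manufacturing Inc.
By parent–child attribution (R2), Nadia Quispe is treated as owning Sven Quispe's 7% interest in Ridgefield Capital LLC.
Chain via Harbor Foods Inc. → Cobalt Ventures LLC (R3): 100% × 37% × 47% = 17.39% of Ridgefield Capital LLC.
Chain via Clearview Manufacturing Inc. → Quarry Textiles S.p.A. (R3): 28% × 67% × 43% = 8.0668% of Ridgefield Capital LLC.
Direct interest in Ridgefield Capital LLC: 7%.
Aggregating (R1): 17.39% + 8.0668% + 7% = 32.4568%.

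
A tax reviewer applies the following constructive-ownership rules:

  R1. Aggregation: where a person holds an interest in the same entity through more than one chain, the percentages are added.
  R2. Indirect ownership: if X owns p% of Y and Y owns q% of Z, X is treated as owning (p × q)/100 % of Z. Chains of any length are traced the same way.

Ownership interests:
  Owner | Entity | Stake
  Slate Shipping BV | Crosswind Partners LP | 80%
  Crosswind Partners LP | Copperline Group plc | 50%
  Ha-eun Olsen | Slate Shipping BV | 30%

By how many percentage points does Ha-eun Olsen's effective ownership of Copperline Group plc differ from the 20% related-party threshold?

Chain via Slate Shipping BV → Crosswind Partners LP (R2): 30% × 80% × 50% = 12% of Copperline Group plc.
12% falls short of the 20% threshold by 8 percentage points.

8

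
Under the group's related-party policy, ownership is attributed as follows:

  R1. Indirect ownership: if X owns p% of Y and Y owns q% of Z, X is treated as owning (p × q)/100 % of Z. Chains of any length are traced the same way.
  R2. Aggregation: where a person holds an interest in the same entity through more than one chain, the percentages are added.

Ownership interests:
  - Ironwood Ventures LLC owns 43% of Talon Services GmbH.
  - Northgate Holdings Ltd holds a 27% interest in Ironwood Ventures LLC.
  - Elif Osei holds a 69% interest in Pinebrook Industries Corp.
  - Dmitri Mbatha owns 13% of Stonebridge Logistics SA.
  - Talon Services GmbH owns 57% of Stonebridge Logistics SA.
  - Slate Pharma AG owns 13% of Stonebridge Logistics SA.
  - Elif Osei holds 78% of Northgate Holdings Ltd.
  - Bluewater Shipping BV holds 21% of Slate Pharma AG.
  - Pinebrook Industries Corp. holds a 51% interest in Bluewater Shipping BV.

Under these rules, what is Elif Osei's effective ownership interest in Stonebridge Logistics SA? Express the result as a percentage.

Chain via Northgate Holdings Ltd → Ironwood Ventures LLC → Talon Services GmbH (R1): 78% × 27% × 43% × 57% = 5.161806% of Stonebridge Logistics SA.
Chain via Pinebrook Industries Corp. → Bluewater Shipping BV → Slate Pharma AG (R1): 69% × 51% × 21% × 13% = 0.960687% of Stonebridge Logistics SA.
Aggregating (R2): 5.161806% + 0.960687% = 6.122493%.

6.122493%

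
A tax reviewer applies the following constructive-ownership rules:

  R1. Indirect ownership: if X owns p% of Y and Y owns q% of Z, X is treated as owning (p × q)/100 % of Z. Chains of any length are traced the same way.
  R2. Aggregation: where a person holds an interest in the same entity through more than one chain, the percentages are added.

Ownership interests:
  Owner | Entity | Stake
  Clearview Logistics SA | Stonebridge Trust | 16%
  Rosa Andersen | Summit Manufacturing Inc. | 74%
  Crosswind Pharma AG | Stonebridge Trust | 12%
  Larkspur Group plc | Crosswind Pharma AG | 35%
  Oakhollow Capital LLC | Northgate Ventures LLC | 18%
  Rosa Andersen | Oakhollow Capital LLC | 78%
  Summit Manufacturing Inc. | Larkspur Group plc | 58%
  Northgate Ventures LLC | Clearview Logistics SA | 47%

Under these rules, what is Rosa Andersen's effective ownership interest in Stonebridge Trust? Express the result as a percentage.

2.858448%

Chain via Summit Manufacturing Inc. → Larkspur Group plc → Crosswind Pharma AG (R1): 74% × 58% × 35% × 12% = 1.80264% of Stonebridge Trust.
Chain via Oakhollow Capital LLC → Northgate Ventures LLC → Clearview Logistics SA (R1): 78% × 18% × 47% × 16% = 1.055808% of Stonebridge Trust.
Aggregating (R2): 1.80264% + 1.055808% = 2.858448%.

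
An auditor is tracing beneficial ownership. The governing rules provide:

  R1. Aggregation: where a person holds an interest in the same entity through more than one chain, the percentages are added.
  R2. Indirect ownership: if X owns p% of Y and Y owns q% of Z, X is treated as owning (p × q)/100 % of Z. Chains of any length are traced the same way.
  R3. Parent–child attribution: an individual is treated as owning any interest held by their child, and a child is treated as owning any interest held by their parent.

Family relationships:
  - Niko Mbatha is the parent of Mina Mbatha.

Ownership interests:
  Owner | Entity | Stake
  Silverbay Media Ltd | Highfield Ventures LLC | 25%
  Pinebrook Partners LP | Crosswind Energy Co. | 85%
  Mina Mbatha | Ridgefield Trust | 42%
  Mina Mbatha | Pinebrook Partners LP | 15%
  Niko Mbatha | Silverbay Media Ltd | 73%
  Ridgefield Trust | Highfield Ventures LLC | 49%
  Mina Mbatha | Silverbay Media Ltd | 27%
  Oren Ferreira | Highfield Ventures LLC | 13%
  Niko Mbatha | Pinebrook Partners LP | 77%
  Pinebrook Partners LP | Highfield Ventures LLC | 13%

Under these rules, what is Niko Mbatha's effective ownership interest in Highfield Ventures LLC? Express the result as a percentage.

By parent–child attribution (R3), Niko Mbatha is treated as also owning Mina Mbatha's interest in Pinebrook Partners LP, giving 77% + 15% = 92%.
By parent–child attribution (R3), Niko Mbatha is treated as also owning Mina Mbatha's interest in Silverbay Media Ltd, giving 73% + 27% = 100%.
By parent–child attribution (R3), Niko Mbatha is treated as owning Mina Mbatha's 42% interest in Ridgefield Trust.
Chain via Pinebrook Partners LP (R2): 92% × 13% = 11.96% of Highfield Ventures LLC.
Chain via Silverbay Media Ltd (R2): 100% × 25% = 25% of Highfield Ventures LLC.
Chain via Ridgefield Trust (R2): 42% × 49% = 20.58% of Highfield Ventures LLC.
Aggregating (R1): 11.96% + 25% + 20.58% = 57.54%.

57.54%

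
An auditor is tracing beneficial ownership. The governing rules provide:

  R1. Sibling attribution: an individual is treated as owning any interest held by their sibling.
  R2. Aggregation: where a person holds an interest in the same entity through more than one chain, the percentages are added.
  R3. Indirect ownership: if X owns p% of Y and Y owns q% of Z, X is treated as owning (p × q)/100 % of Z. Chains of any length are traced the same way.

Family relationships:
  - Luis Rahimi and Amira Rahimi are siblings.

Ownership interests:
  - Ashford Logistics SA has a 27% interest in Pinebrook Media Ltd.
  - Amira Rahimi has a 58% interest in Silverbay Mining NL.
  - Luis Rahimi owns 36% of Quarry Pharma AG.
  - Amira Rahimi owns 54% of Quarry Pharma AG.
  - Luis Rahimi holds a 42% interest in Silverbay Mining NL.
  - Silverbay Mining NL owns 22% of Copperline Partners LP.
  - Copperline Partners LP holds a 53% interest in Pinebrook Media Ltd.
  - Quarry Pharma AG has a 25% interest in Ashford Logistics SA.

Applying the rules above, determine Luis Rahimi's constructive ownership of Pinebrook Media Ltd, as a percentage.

By sibling attribution (R1), Luis Rahimi is treated as also owning Amira Rahimi's interest in Silverbay Mining NL, giving 42% + 58% = 100%.
By sibling attribution (R1), Luis Rahimi is treated as also owning Amira Rahimi's interest in Quarry Pharma AG, giving 36% + 54% = 90%.
Chain via Silverbay Mining NL → Copperline Partners LP (R3): 100% × 22% × 53% = 11.66% of Pinebrook Media Ltd.
Chain via Quarry Pharma AG → Ashford Logistics SA (R3): 90% × 25% × 27% = 6.075% of Pinebrook Media Ltd.
Aggregating (R2): 11.66% + 6.075% = 17.735%.

17.735%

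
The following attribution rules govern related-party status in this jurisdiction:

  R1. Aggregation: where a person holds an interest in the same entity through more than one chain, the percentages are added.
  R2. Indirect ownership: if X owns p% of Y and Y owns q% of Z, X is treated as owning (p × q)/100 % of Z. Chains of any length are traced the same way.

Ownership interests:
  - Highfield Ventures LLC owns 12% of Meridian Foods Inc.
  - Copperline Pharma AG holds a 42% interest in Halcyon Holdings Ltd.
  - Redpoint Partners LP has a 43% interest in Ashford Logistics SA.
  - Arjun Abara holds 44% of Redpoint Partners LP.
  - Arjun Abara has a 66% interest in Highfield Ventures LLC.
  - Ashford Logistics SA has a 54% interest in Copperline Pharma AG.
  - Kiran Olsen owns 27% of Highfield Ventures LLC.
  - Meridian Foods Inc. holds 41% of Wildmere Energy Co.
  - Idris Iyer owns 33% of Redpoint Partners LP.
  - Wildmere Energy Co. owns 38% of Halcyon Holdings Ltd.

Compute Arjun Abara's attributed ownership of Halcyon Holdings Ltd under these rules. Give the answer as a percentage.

Chain via Highfield Ventures LLC → Meridian Foods Inc. → Wildmere Energy Co. (R2): 66% × 12% × 41% × 38% = 1.233936% of Halcyon Holdings Ltd.
Chain via Redpoint Partners LP → Ashford Logistics SA → Copperline Pharma AG (R2): 44% × 43% × 54% × 42% = 4.291056% of Halcyon Holdings Ltd.
Aggregating (R1): 1.233936% + 4.291056% = 5.524992%.

5.524992%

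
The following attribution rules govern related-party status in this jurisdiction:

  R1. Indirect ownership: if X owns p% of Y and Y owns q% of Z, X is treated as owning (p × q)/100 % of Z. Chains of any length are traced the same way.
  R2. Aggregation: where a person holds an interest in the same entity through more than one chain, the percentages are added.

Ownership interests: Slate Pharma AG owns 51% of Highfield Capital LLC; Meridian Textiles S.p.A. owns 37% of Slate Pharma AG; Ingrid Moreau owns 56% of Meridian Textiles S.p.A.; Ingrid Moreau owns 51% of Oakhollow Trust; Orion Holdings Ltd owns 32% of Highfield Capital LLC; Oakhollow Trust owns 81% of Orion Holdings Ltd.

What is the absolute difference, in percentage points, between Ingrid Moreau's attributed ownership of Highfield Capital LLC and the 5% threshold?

Chain via Meridian Textiles S.p.A. → Slate Pharma AG (R1): 56% × 37% × 51% = 10.5672% of Highfield Capital LLC.
Chain via Oakhollow Trust → Orion Holdings Ltd (R1): 51% × 81% × 32% = 13.2192% of Highfield Capital LLC.
Aggregating (R2): 10.5672% + 13.2192% = 23.7864%.
23.7864% exceeds the 5% threshold by 18.7864 percentage points.

18.7864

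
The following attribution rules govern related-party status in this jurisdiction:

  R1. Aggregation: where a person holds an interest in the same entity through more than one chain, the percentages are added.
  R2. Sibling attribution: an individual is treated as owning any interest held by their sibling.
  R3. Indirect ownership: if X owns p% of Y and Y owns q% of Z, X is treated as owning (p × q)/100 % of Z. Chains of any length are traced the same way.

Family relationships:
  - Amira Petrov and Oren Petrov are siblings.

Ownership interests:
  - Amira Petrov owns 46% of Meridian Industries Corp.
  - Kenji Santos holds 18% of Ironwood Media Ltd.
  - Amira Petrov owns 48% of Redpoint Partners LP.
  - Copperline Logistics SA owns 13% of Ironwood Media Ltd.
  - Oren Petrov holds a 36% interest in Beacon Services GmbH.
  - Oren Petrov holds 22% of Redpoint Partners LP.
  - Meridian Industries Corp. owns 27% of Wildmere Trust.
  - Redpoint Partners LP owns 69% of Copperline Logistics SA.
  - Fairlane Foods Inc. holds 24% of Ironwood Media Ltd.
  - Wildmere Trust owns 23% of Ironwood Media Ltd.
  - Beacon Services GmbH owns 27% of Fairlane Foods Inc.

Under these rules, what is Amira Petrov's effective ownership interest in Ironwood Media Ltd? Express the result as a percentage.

11.4684%

By sibling attribution (R2), Amira Petrov is treated as also owning Oren Petrov's interest in Redpoint Partners LP, giving 48% + 22% = 70%.
By sibling attribution (R2), Amira Petrov is treated as owning Oren Petrov's 36% interest in Beacon Services GmbH.
Chain via Redpoint Partners LP → Copperline Logistics SA (R3): 70% × 69% × 13% = 6.279% of Ironwood Media Ltd.
Chain via Meridian Industries Corp. → Wildmere Trust (R3): 46% × 27% × 23% = 2.8566% of Ironwood Media Ltd.
Chain via Beacon Services GmbH → Fairlane Foods Inc. (R3): 36% × 27% × 24% = 2.3328% of Ironwood Media Ltd.
Aggregating (R1): 6.279% + 2.8566% + 2.3328% = 11.4684%.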